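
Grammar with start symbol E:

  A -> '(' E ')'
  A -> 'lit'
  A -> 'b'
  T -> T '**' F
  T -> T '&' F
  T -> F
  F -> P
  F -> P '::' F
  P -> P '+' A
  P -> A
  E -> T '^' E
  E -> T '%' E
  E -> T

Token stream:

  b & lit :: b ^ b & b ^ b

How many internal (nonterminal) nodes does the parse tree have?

26

[E [T [T [F [P [A b]]]] & [F [P [A lit]] :: [F [P [A b]]]]] ^ [E [T [T [F [P [A b]]]] & [F [P [A b]]]] ^ [E [T [F [P [A b]]]]]]]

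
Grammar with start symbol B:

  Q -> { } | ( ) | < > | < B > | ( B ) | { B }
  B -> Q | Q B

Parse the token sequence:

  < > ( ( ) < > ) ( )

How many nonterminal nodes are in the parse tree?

[B [Q < >] [B [Q ( [B [Q ( )] [B [Q < >]]] )] [B [Q ( )]]]]

10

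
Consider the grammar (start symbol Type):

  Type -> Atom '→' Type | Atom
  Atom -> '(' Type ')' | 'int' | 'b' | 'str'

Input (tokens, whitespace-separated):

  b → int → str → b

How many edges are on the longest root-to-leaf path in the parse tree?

[Type [Atom b] → [Type [Atom int] → [Type [Atom str] → [Type [Atom b]]]]]

5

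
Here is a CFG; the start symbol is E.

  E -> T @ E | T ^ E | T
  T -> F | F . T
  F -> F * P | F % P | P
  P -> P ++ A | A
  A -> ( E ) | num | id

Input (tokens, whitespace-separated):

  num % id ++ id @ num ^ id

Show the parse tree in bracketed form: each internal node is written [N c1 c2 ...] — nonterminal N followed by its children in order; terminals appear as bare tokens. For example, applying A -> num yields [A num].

[E [T [F [F [P [A num]]] % [P [P [A id]] ++ [A id]]]] @ [E [T [F [P [A num]]]] ^ [E [T [F [P [A id]]]]]]]

E
T @ E
F @ E
F % P @ E
P % P @ E
A % P @ E
num % P @ E
num % P ++ A @ E
num % A ++ A @ E
num % id ++ A @ E
num % id ++ id @ E
num % id ++ id @ T ^ E
num % id ++ id @ F ^ E
num % id ++ id @ P ^ E
num % id ++ id @ A ^ E
num % id ++ id @ num ^ E
num % id ++ id @ num ^ T
num % id ++ id @ num ^ F
num % id ++ id @ num ^ P
num % id ++ id @ num ^ A
num % id ++ id @ num ^ id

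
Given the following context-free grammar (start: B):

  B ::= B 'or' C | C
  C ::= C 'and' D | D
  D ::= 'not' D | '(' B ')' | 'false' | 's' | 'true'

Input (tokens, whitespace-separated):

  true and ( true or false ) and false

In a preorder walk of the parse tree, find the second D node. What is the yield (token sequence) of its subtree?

( true or false )

[B [C [C [C [D true]] and [D ( [B [B [C [D true]]] or [C [D false]]] )]] and [D false]]]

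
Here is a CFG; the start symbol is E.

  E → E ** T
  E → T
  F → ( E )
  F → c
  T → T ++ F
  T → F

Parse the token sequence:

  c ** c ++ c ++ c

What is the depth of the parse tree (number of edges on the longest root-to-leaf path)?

5

[E [E [T [F c]]] ** [T [T [T [F c]] ++ [F c]] ++ [F c]]]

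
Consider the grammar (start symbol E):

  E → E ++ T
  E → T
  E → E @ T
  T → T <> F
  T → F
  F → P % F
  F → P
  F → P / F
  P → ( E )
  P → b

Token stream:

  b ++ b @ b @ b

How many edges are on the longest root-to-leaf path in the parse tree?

[E [E [E [E [T [F [P b]]]] ++ [T [F [P b]]]] @ [T [F [P b]]]] @ [T [F [P b]]]]

7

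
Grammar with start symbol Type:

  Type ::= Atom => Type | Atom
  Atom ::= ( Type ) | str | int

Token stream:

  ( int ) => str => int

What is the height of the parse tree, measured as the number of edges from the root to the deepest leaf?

[Type [Atom ( [Type [Atom int]] )] => [Type [Atom str] => [Type [Atom int]]]]

4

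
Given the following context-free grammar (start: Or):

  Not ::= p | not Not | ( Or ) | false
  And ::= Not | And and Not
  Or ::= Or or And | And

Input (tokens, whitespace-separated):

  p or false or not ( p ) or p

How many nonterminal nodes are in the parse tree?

[Or [Or [Or [Or [And [Not p]]] or [And [Not false]]] or [And [Not not [Not ( [Or [And [Not p]]] )]]]] or [And [Not p]]]

16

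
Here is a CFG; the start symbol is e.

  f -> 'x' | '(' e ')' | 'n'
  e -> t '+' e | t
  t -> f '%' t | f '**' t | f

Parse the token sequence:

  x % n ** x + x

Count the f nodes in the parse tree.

[e [t [f x] % [t [f n] ** [t [f x]]]] + [e [t [f x]]]]

4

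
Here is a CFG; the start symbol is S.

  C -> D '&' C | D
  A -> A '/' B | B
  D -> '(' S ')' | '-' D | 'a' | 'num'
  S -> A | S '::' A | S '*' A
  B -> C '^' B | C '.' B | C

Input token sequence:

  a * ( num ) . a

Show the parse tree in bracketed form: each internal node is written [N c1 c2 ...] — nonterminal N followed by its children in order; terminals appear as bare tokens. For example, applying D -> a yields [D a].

[S [S [A [B [C [D a]]]]] * [A [B [C [D ( [S [A [B [C [D num]]]]] )]] . [B [C [D a]]]]]]

S
S * A
A * A
B * A
C * A
D * A
a * A
a * B
a * C . B
a * D . B
a * ( S ) . B
a * ( A ) . B
a * ( B ) . B
a * ( C ) . B
a * ( D ) . B
a * ( num ) . B
a * ( num ) . C
a * ( num ) . D
a * ( num ) . a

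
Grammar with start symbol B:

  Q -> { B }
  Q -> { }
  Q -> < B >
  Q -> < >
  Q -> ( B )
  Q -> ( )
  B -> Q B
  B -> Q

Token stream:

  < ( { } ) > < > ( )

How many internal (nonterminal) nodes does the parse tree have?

[B [Q < [B [Q ( [B [Q { }]] )]] >] [B [Q < >] [B [Q ( )]]]]

10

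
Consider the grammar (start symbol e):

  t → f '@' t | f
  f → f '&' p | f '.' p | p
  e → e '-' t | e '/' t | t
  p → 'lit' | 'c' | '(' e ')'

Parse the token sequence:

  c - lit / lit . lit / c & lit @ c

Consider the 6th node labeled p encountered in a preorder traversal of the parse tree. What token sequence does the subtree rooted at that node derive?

[e [e [e [e [t [f [p c]]]] - [t [f [p lit]]]] / [t [f [f [p lit]] . [p lit]]]] / [t [f [f [p c]] & [p lit]] @ [t [f [p c]]]]]

lit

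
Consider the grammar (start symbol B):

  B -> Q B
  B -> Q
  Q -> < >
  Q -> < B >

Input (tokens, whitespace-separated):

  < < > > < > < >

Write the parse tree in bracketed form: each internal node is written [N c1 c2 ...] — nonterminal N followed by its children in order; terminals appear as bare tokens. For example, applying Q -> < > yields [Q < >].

[B [Q < [B [Q < >]] >] [B [Q < >] [B [Q < >]]]]

B
Q B
< B > B
< Q > B
< < > > B
< < > > Q B
< < > > < > B
< < > > < > Q
< < > > < > < >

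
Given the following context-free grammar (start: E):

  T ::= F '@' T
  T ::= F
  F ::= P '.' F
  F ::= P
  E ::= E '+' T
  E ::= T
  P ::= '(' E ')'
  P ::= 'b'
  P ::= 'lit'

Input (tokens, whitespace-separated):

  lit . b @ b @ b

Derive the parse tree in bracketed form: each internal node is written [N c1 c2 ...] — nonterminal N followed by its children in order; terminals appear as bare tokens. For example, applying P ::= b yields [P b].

[E [T [F [P lit] . [F [P b]]] @ [T [F [P b]] @ [T [F [P b]]]]]]

E
T
F @ T
P . F @ T
lit . F @ T
lit . P @ T
lit . b @ T
lit . b @ F @ T
lit . b @ P @ T
lit . b @ b @ T
lit . b @ b @ F
lit . b @ b @ P
lit . b @ b @ b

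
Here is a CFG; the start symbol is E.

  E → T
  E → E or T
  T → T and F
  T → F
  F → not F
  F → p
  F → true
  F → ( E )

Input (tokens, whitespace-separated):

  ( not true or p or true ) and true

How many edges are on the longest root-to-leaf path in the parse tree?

[E [T [T [F ( [E [E [E [T [F not [F true]]]] or [T [F p]]] or [T [F true]]] )]] and [F true]]]

10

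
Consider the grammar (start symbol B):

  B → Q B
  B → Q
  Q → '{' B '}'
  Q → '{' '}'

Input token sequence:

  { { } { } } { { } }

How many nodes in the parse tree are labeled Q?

5

[B [Q { [B [Q { }] [B [Q { }]]] }] [B [Q { [B [Q { }]] }]]]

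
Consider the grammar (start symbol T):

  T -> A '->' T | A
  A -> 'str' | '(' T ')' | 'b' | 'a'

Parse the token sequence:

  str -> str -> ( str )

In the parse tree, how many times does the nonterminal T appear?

[T [A str] -> [T [A str] -> [T [A ( [T [A str]] )]]]]

4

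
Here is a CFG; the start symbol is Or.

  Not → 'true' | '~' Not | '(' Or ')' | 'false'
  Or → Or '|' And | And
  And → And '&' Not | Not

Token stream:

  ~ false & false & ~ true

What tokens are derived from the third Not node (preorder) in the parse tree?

[Or [And [And [And [Not ~ [Not false]]] & [Not false]] & [Not ~ [Not true]]]]

false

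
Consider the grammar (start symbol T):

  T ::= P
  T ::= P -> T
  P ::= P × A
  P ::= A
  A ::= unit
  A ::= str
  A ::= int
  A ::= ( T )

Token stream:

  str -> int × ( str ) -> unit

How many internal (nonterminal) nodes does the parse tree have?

14

[T [P [A str]] -> [T [P [P [A int]] × [A ( [T [P [A str]]] )]] -> [T [P [A unit]]]]]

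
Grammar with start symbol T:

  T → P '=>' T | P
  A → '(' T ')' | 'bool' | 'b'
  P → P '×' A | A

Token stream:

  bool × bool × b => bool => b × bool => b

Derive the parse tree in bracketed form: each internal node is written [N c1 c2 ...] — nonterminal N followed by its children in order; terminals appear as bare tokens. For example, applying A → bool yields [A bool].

T
P => T
P × A => T
P × A × A => T
A × A × A => T
bool × A × A => T
bool × bool × A => T
bool × bool × b => T
bool × bool × b => P => T
bool × bool × b => A => T
bool × bool × b => bool => T
bool × bool × b => bool => P => T
bool × bool × b => bool => P × A => T
bool × bool × b => bool => A × A => T
bool × bool × b => bool => b × A => T
bool × bool × b => bool => b × bool => T
bool × bool × b => bool => b × bool => P
bool × bool × b => bool => b × bool => A
bool × bool × b => bool => b × bool => b

[T [P [P [P [A bool]] × [A bool]] × [A b]] => [T [P [A bool]] => [T [P [P [A b]] × [A bool]] => [T [P [A b]]]]]]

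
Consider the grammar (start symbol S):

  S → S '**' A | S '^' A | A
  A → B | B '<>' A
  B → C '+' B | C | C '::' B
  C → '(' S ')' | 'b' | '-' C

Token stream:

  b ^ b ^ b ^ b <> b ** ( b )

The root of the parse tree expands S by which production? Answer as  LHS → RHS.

S → S '**' A

[S [S [S [S [S [A [B [C b]]]] ^ [A [B [C b]]]] ^ [A [B [C b]]]] ^ [A [B [C b]] <> [A [B [C b]]]]] ** [A [B [C ( [S [A [B [C b]]]] )]]]]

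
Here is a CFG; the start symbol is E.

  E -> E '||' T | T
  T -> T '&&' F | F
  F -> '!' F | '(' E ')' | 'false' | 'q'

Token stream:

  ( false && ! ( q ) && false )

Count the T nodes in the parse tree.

[E [T [F ( [E [T [T [T [F false]] && [F ! [F ( [E [T [F q]]] )]]] && [F false]]] )]]]

5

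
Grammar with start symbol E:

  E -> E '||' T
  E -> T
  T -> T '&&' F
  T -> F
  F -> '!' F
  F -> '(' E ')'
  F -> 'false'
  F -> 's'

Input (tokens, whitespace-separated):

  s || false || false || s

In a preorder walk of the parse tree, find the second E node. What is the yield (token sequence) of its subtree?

[E [E [E [E [T [F s]]] || [T [F false]]] || [T [F false]]] || [T [F s]]]

s || false || false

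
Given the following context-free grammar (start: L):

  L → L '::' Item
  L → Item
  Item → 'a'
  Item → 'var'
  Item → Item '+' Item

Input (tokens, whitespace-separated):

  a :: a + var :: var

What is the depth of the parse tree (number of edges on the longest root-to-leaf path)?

[L [L [L [Item a]] :: [Item [Item a] + [Item var]]] :: [Item var]]

4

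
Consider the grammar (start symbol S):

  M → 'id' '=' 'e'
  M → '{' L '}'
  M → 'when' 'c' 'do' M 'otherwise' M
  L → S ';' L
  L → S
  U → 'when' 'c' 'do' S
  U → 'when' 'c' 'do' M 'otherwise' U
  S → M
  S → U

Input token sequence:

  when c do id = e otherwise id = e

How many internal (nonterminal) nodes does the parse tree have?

4

[S [M when c do [M id = e] otherwise [M id = e]]]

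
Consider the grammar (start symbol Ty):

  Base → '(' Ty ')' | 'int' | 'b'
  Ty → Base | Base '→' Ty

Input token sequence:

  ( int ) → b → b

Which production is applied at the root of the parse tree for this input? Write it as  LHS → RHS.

[Ty [Base ( [Ty [Base int]] )] → [Ty [Base b] → [Ty [Base b]]]]

Ty → Base '→' Ty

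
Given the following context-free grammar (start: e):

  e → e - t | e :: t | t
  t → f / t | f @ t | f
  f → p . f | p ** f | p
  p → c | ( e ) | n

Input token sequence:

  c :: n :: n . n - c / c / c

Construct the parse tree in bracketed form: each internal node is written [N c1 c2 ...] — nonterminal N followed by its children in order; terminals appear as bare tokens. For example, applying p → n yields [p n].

[e [e [e [e [t [f [p c]]]] :: [t [f [p n]]]] :: [t [f [p n] . [f [p n]]]]] - [t [f [p c]] / [t [f [p c]] / [t [f [p c]]]]]]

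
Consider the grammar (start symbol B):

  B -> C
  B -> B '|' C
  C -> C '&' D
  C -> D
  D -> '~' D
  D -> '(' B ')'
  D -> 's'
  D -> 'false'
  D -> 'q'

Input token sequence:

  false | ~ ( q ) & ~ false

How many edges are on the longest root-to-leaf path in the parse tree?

[B [B [C [D false]]] | [C [C [D ~ [D ( [B [C [D q]]] )]]] & [D ~ [D false]]]]

8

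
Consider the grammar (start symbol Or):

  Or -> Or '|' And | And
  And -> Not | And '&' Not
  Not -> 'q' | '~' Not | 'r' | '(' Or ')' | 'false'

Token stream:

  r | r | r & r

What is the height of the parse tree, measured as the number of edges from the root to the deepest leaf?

[Or [Or [Or [And [Not r]]] | [And [Not r]]] | [And [And [Not r]] & [Not r]]]

5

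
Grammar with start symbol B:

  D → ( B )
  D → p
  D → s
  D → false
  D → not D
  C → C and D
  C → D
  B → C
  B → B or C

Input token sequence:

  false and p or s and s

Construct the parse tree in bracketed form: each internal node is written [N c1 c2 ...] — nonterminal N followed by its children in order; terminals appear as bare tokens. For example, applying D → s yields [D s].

[B [B [C [C [D false]] and [D p]]] or [C [C [D s]] and [D s]]]

B
B or C
C or C
C and D or C
D and D or C
false and D or C
false and p or C
false and p or C and D
false and p or D and D
false and p or s and D
false and p or s and s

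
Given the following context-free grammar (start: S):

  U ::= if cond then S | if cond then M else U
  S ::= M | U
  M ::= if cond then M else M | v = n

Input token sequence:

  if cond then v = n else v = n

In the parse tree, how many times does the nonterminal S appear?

[S [M if cond then [M v = n] else [M v = n]]]

1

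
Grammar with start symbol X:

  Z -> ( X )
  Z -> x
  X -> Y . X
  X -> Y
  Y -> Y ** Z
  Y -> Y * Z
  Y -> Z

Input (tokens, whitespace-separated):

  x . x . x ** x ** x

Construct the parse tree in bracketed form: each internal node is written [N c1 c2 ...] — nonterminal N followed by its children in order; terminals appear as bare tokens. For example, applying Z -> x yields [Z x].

[X [Y [Z x]] . [X [Y [Z x]] . [X [Y [Y [Y [Z x]] ** [Z x]] ** [Z x]]]]]

X
Y . X
Z . X
x . X
x . Y . X
x . Z . X
x . x . X
x . x . Y
x . x . Y ** Z
x . x . Y ** Z ** Z
x . x . Z ** Z ** Z
x . x . x ** Z ** Z
x . x . x ** x ** Z
x . x . x ** x ** x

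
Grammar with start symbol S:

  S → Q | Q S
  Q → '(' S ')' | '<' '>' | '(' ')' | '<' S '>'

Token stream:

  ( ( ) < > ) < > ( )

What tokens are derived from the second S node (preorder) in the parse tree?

[S [Q ( [S [Q ( )] [S [Q < >]]] )] [S [Q < >] [S [Q ( )]]]]

( ) < >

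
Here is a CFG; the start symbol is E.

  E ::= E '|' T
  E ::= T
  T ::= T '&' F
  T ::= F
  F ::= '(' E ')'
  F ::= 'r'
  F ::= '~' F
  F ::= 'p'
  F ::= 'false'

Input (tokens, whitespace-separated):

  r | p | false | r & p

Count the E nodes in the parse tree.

[E [E [E [E [T [F r]]] | [T [F p]]] | [T [F false]]] | [T [T [F r]] & [F p]]]

4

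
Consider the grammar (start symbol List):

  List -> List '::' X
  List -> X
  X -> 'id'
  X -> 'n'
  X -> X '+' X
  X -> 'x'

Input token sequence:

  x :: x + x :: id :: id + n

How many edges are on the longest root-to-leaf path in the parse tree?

5

[List [List [List [List [X x]] :: [X [X x] + [X x]]] :: [X id]] :: [X [X id] + [X n]]]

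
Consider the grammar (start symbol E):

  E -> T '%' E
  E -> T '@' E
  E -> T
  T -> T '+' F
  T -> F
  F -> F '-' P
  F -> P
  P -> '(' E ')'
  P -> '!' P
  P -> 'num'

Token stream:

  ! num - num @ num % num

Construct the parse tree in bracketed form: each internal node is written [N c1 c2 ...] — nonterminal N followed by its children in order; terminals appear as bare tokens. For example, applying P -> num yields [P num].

E
T @ E
F @ E
F - P @ E
P - P @ E
! P - P @ E
! num - P @ E
! num - num @ E
! num - num @ T % E
! num - num @ F % E
! num - num @ P % E
! num - num @ num % E
! num - num @ num % T
! num - num @ num % F
! num - num @ num % P
! num - num @ num % num

[E [T [F [F [P ! [P num]]] - [P num]]] @ [E [T [F [P num]]] % [E [T [F [P num]]]]]]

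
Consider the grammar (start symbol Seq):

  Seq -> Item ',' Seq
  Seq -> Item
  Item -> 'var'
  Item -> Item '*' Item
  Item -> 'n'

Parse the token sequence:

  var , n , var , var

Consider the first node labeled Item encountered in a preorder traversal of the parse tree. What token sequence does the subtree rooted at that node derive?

var

[Seq [Item var] , [Seq [Item n] , [Seq [Item var] , [Seq [Item var]]]]]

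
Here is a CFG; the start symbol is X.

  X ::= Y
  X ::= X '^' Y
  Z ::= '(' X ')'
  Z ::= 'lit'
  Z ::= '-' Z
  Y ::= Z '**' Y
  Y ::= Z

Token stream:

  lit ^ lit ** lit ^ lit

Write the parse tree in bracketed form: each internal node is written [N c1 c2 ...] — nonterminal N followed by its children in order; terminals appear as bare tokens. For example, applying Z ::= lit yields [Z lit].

X
X ^ Y
X ^ Y ^ Y
Y ^ Y ^ Y
Z ^ Y ^ Y
lit ^ Y ^ Y
lit ^ Z ** Y ^ Y
lit ^ lit ** Y ^ Y
lit ^ lit ** Z ^ Y
lit ^ lit ** lit ^ Y
lit ^ lit ** lit ^ Z
lit ^ lit ** lit ^ lit

[X [X [X [Y [Z lit]]] ^ [Y [Z lit] ** [Y [Z lit]]]] ^ [Y [Z lit]]]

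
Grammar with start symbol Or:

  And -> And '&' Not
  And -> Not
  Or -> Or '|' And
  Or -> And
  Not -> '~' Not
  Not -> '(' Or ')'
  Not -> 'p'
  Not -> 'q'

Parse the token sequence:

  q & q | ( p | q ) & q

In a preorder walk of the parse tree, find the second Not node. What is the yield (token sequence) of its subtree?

q

[Or [Or [And [And [Not q]] & [Not q]]] | [And [And [Not ( [Or [Or [And [Not p]]] | [And [Not q]]] )]] & [Not q]]]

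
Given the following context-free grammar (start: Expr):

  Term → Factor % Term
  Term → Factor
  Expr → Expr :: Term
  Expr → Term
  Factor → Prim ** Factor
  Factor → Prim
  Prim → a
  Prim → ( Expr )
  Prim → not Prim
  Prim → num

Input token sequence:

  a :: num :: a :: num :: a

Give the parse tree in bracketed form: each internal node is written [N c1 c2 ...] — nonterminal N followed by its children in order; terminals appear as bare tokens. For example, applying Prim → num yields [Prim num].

[Expr [Expr [Expr [Expr [Expr [Term [Factor [Prim a]]]] :: [Term [Factor [Prim num]]]] :: [Term [Factor [Prim a]]]] :: [Term [Factor [Prim num]]]] :: [Term [Factor [Prim a]]]]

Expr
Expr :: Term
Expr :: Term :: Term
Expr :: Term :: Term :: Term
Expr :: Term :: Term :: Term :: Term
Term :: Term :: Term :: Term :: Term
Factor :: Term :: Term :: Term :: Term
Prim :: Term :: Term :: Term :: Term
a :: Term :: Term :: Term :: Term
a :: Factor :: Term :: Term :: Term
a :: Prim :: Term :: Term :: Term
a :: num :: Term :: Term :: Term
a :: num :: Factor :: Term :: Term
a :: num :: Prim :: Term :: Term
a :: num :: a :: Term :: Term
a :: num :: a :: Factor :: Term
a :: num :: a :: Prim :: Term
a :: num :: a :: num :: Term
a :: num :: a :: num :: Factor
a :: num :: a :: num :: Prim
a :: num :: a :: num :: a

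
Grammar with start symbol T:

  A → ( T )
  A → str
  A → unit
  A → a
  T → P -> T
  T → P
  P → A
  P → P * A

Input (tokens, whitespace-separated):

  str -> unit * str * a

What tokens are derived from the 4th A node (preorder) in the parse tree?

[T [P [A str]] -> [T [P [P [P [A unit]] * [A str]] * [A a]]]]

a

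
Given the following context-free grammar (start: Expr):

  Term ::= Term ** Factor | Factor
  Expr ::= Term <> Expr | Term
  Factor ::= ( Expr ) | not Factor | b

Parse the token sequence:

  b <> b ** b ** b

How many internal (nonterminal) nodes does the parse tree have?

[Expr [Term [Factor b]] <> [Expr [Term [Term [Term [Factor b]] ** [Factor b]] ** [Factor b]]]]

10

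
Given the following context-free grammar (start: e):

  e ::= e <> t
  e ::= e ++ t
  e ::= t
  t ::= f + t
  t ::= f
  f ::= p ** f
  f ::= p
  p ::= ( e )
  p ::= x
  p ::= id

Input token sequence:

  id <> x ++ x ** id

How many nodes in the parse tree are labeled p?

4

[e [e [e [t [f [p id]]]] <> [t [f [p x]]]] ++ [t [f [p x] ** [f [p id]]]]]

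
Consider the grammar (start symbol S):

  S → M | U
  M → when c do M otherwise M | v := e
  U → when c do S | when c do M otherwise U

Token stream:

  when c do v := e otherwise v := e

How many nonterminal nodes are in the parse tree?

4

[S [M when c do [M v := e] otherwise [M v := e]]]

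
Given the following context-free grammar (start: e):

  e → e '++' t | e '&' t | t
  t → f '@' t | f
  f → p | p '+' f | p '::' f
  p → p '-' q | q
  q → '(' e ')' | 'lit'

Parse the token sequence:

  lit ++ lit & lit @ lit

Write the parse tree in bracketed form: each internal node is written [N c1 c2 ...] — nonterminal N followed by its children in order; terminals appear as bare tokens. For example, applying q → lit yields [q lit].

[e [e [e [t [f [p [q lit]]]]] ++ [t [f [p [q lit]]]]] & [t [f [p [q lit]]] @ [t [f [p [q lit]]]]]]

e
e & t
e ++ t & t
t ++ t & t
f ++ t & t
p ++ t & t
q ++ t & t
lit ++ t & t
lit ++ f & t
lit ++ p & t
lit ++ q & t
lit ++ lit & t
lit ++ lit & f @ t
lit ++ lit & p @ t
lit ++ lit & q @ t
lit ++ lit & lit @ t
lit ++ lit & lit @ f
lit ++ lit & lit @ p
lit ++ lit & lit @ q
lit ++ lit & lit @ lit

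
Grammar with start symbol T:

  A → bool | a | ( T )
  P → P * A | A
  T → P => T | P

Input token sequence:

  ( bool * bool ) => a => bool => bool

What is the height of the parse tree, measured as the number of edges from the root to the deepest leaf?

7

[T [P [A ( [T [P [P [A bool]] * [A bool]]] )]] => [T [P [A a]] => [T [P [A bool]] => [T [P [A bool]]]]]]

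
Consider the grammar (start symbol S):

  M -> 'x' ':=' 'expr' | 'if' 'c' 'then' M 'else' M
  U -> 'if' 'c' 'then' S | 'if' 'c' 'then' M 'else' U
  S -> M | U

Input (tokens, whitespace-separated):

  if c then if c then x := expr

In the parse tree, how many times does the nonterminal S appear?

[S [U if c then [S [U if c then [S [M x := expr]]]]]]

3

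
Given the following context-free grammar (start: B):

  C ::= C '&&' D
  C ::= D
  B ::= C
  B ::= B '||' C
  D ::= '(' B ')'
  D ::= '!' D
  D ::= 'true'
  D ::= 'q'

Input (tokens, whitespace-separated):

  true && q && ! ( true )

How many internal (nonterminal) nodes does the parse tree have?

11

[B [C [C [C [D true]] && [D q]] && [D ! [D ( [B [C [D true]]] )]]]]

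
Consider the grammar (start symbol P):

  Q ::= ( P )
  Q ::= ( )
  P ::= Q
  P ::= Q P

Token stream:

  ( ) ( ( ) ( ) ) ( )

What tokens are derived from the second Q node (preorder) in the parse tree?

( ( ) ( ) )

[P [Q ( )] [P [Q ( [P [Q ( )] [P [Q ( )]]] )] [P [Q ( )]]]]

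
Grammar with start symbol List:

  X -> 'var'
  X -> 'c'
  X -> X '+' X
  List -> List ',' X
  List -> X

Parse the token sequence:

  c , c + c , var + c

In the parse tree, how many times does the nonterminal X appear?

[List [List [List [X c]] , [X [X c] + [X c]]] , [X [X var] + [X c]]]

7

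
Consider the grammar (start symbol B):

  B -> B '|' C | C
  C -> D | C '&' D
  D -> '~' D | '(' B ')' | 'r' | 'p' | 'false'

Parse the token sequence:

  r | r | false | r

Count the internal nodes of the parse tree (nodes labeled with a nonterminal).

[B [B [B [B [C [D r]]] | [C [D r]]] | [C [D false]]] | [C [D r]]]

12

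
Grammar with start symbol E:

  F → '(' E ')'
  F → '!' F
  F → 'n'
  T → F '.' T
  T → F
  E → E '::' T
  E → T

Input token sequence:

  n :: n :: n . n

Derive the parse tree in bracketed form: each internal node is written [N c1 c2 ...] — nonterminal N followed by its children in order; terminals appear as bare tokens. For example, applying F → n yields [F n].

[E [E [E [T [F n]]] :: [T [F n]]] :: [T [F n] . [T [F n]]]]

E
E :: T
E :: T :: T
T :: T :: T
F :: T :: T
n :: T :: T
n :: F :: T
n :: n :: T
n :: n :: F . T
n :: n :: n . T
n :: n :: n . F
n :: n :: n . n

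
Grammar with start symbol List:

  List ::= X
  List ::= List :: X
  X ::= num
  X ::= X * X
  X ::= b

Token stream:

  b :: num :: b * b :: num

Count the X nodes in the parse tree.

6

[List [List [List [List [X b]] :: [X num]] :: [X [X b] * [X b]]] :: [X num]]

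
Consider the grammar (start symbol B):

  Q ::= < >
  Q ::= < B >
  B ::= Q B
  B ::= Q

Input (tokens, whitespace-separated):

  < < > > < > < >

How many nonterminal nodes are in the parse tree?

[B [Q < [B [Q < >]] >] [B [Q < >] [B [Q < >]]]]

8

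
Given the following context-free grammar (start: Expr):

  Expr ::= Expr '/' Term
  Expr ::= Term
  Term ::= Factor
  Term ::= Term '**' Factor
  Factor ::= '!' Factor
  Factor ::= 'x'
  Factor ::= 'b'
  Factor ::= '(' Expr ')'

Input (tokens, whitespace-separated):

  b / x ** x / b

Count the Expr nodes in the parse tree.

3

[Expr [Expr [Expr [Term [Factor b]]] / [Term [Term [Factor x]] ** [Factor x]]] / [Term [Factor b]]]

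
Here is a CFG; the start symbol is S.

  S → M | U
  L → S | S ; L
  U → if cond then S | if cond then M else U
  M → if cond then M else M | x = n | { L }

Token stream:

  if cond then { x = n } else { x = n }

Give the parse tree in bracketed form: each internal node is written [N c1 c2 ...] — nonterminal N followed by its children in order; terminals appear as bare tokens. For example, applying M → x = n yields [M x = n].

[S [M if cond then [M { [L [S [M x = n]]] }] else [M { [L [S [M x = n]]] }]]]

S
M
if cond then M else M
if cond then { L } else M
if cond then { S } else M
if cond then { M } else M
if cond then { x = n } else M
if cond then { x = n } else { L }
if cond then { x = n } else { S }
if cond then { x = n } else { M }
if cond then { x = n } else { x = n }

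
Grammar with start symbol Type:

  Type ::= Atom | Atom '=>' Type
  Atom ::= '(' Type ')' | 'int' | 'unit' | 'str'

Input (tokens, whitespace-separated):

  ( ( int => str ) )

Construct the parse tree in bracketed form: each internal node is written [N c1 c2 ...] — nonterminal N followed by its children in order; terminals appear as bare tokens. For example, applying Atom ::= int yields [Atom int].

Type
Atom
( Type )
( Atom )
( ( Type ) )
( ( Atom => Type ) )
( ( int => Type ) )
( ( int => Atom ) )
( ( int => str ) )

[Type [Atom ( [Type [Atom ( [Type [Atom int] => [Type [Atom str]]] )]] )]]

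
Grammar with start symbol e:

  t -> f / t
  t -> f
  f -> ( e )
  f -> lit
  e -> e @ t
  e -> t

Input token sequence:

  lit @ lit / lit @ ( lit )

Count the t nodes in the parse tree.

[e [e [e [t [f lit]]] @ [t [f lit] / [t [f lit]]]] @ [t [f ( [e [t [f lit]]] )]]]

5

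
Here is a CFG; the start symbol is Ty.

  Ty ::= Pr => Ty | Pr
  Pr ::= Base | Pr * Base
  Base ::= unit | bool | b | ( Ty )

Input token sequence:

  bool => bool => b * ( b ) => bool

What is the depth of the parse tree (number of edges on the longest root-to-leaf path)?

8

[Ty [Pr [Base bool]] => [Ty [Pr [Base bool]] => [Ty [Pr [Pr [Base b]] * [Base ( [Ty [Pr [Base b]]] )]] => [Ty [Pr [Base bool]]]]]]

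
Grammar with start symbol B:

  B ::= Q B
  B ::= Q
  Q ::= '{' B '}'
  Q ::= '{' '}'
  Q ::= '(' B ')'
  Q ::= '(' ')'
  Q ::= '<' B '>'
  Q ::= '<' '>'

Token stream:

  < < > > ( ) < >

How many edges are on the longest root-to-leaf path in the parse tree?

[B [Q < [B [Q < >]] >] [B [Q ( )] [B [Q < >]]]]

4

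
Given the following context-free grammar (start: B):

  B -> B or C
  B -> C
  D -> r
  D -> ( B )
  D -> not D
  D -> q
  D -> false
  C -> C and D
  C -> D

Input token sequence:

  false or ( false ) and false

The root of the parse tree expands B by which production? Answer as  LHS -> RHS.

B -> B or C

[B [B [C [D false]]] or [C [C [D ( [B [C [D false]]] )]] and [D false]]]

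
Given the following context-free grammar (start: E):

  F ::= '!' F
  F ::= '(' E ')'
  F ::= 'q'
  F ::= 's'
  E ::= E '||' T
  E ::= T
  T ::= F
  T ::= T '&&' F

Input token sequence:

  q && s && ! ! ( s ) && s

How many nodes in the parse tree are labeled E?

2

[E [T [T [T [T [F q]] && [F s]] && [F ! [F ! [F ( [E [T [F s]]] )]]]] && [F s]]]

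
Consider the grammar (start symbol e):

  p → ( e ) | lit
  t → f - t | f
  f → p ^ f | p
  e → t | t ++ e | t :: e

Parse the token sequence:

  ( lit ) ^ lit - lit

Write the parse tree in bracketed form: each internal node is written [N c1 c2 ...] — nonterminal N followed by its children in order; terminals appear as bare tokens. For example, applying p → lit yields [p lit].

e
t
f - t
p ^ f - t
( e ) ^ f - t
( t ) ^ f - t
( f ) ^ f - t
( p ) ^ f - t
( lit ) ^ f - t
( lit ) ^ p - t
( lit ) ^ lit - t
( lit ) ^ lit - f
( lit ) ^ lit - p
( lit ) ^ lit - lit

[e [t [f [p ( [e [t [f [p lit]]]] )] ^ [f [p lit]]] - [t [f [p lit]]]]]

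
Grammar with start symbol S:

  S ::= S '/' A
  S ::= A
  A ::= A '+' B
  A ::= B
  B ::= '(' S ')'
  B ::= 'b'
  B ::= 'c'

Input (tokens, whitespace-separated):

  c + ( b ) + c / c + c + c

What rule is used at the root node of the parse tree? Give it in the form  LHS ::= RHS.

S ::= S '/' A

[S [S [A [A [A [B c]] + [B ( [S [A [B b]]] )]] + [B c]]] / [A [A [A [B c]] + [B c]] + [B c]]]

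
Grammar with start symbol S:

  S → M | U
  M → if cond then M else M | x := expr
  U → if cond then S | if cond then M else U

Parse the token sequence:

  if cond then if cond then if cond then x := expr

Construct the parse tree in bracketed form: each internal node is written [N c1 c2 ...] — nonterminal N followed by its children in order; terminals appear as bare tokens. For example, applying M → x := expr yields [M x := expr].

[S [U if cond then [S [U if cond then [S [U if cond then [S [M x := expr]]]]]]]]

S
U
if cond then S
if cond then U
if cond then if cond then S
if cond then if cond then U
if cond then if cond then if cond then S
if cond then if cond then if cond then M
if cond then if cond then if cond then x := expr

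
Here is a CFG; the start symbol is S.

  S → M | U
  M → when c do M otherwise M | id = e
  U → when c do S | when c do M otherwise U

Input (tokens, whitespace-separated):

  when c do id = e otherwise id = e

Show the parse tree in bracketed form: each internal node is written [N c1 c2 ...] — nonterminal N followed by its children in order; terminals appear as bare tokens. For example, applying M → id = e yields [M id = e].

S
M
when c do M otherwise M
when c do id = e otherwise M
when c do id = e otherwise id = e

[S [M when c do [M id = e] otherwise [M id = e]]]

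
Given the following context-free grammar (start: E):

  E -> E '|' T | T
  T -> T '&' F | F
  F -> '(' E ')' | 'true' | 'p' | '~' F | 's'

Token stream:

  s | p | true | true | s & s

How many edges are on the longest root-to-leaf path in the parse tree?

[E [E [E [E [E [T [F s]]] | [T [F p]]] | [T [F true]]] | [T [F true]]] | [T [T [F s]] & [F s]]]

7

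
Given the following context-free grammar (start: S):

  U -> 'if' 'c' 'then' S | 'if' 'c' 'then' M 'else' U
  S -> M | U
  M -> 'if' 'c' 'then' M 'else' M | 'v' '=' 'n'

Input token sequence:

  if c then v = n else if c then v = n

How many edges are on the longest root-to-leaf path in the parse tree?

5

[S [U if c then [M v = n] else [U if c then [S [M v = n]]]]]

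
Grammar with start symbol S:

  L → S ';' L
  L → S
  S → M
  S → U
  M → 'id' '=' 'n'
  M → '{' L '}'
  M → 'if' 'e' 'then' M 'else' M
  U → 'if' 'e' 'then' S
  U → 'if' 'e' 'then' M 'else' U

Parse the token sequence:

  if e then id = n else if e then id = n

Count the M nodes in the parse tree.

2

[S [U if e then [M id = n] else [U if e then [S [M id = n]]]]]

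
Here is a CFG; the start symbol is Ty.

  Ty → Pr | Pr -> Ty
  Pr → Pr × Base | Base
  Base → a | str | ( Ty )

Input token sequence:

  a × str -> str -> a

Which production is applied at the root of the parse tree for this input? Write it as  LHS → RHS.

[Ty [Pr [Pr [Base a]] × [Base str]] -> [Ty [Pr [Base str]] -> [Ty [Pr [Base a]]]]]

Ty → Pr -> Ty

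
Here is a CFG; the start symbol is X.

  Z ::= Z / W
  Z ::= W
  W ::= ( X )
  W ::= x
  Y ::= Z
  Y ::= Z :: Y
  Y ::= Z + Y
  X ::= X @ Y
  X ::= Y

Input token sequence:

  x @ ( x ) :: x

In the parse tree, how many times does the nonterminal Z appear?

4

[X [X [Y [Z [W x]]]] @ [Y [Z [W ( [X [Y [Z [W x]]]] )]] :: [Y [Z [W x]]]]]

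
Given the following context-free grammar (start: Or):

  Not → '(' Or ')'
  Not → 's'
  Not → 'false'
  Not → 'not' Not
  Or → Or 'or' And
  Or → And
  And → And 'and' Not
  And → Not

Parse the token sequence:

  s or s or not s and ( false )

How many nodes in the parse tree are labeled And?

[Or [Or [Or [And [Not s]]] or [And [Not s]]] or [And [And [Not not [Not s]]] and [Not ( [Or [And [Not false]]] )]]]

5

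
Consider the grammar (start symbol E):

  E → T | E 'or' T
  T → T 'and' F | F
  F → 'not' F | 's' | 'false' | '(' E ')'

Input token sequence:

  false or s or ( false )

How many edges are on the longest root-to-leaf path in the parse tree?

[E [E [E [T [F false]]] or [T [F s]]] or [T [F ( [E [T [F false]]] )]]]

6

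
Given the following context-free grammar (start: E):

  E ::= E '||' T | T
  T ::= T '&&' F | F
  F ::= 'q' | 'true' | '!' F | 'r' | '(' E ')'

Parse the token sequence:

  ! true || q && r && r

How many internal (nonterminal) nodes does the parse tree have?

11

[E [E [T [F ! [F true]]]] || [T [T [T [F q]] && [F r]] && [F r]]]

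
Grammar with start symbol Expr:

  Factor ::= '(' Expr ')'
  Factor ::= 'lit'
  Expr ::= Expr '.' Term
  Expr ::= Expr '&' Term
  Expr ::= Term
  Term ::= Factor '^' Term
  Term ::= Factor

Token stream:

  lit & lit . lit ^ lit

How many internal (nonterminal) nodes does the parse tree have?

[Expr [Expr [Expr [Term [Factor lit]]] & [Term [Factor lit]]] . [Term [Factor lit] ^ [Term [Factor lit]]]]

11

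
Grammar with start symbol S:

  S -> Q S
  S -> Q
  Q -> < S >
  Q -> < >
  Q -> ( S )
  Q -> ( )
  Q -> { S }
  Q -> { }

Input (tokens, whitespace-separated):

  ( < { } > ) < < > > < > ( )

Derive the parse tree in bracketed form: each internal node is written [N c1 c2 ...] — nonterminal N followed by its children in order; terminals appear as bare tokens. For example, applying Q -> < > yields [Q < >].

[S [Q ( [S [Q < [S [Q { }]] >]] )] [S [Q < [S [Q < >]] >] [S [Q < >] [S [Q ( )]]]]]

S
Q S
( S ) S
( Q ) S
( < S > ) S
( < Q > ) S
( < { } > ) S
( < { } > ) Q S
( < { } > ) < S > S
( < { } > ) < Q > S
( < { } > ) < < > > S
( < { } > ) < < > > Q S
( < { } > ) < < > > < > S
( < { } > ) < < > > < > Q
( < { } > ) < < > > < > ( )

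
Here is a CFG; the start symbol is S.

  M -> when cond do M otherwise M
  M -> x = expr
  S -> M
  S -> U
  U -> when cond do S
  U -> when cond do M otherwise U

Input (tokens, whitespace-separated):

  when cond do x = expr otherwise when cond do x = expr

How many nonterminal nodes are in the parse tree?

[S [U when cond do [M x = expr] otherwise [U when cond do [S [M x = expr]]]]]

6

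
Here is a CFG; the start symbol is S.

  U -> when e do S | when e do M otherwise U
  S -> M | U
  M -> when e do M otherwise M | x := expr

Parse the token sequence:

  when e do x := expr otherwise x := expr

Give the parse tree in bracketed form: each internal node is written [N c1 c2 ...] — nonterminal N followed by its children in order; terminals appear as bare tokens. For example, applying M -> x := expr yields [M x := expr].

S
M
when e do M otherwise M
when e do x := expr otherwise M
when e do x := expr otherwise x := expr

[S [M when e do [M x := expr] otherwise [M x := expr]]]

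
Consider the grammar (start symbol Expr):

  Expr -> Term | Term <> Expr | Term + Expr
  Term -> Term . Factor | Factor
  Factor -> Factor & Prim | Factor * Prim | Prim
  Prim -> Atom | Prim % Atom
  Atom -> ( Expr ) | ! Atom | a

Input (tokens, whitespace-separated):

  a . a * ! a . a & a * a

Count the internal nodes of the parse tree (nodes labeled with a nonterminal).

23

[Expr [Term [Term [Term [Factor [Prim [Atom a]]]] . [Factor [Factor [Prim [Atom a]]] * [Prim [Atom ! [Atom a]]]]] . [Factor [Factor [Factor [Prim [Atom a]]] & [Prim [Atom a]]] * [Prim [Atom a]]]]]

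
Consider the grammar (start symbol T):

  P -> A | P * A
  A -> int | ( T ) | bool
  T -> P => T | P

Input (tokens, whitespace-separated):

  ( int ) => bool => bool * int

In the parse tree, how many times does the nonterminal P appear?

[T [P [A ( [T [P [A int]]] )]] => [T [P [A bool]] => [T [P [P [A bool]] * [A int]]]]]

5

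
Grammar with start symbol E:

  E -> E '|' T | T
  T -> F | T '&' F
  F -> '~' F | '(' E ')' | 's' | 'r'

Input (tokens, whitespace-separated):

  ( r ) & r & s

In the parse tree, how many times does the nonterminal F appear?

4

[E [T [T [T [F ( [E [T [F r]]] )]] & [F r]] & [F s]]]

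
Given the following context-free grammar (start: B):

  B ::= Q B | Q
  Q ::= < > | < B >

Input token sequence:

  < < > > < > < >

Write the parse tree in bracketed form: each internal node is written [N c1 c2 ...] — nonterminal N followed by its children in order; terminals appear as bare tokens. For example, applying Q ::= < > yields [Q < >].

B
Q B
< B > B
< Q > B
< < > > B
< < > > Q B
< < > > < > B
< < > > < > Q
< < > > < > < >

[B [Q < [B [Q < >]] >] [B [Q < >] [B [Q < >]]]]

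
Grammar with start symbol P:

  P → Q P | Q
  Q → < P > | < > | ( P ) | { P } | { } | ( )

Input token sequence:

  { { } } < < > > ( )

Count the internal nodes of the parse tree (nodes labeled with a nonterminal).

[P [Q { [P [Q { }]] }] [P [Q < [P [Q < >]] >] [P [Q ( )]]]]

10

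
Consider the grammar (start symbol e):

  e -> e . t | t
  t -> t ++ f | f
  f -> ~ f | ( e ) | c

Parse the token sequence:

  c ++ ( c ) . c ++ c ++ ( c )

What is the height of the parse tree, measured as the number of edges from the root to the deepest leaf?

[e [e [t [t [f c]] ++ [f ( [e [t [f c]]] )]]] . [t [t [t [f c]] ++ [f c]] ++ [f ( [e [t [f c]]] )]]]

7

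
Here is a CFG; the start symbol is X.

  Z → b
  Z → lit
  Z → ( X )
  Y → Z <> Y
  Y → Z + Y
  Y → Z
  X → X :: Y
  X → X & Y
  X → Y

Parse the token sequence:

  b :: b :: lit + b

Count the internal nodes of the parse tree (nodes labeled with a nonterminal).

[X [X [X [Y [Z b]]] :: [Y [Z b]]] :: [Y [Z lit] + [Y [Z b]]]]

11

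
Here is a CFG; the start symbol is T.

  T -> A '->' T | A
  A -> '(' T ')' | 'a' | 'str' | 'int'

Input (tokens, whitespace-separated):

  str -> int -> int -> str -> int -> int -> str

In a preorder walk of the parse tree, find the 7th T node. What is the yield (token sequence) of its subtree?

str

[T [A str] -> [T [A int] -> [T [A int] -> [T [A str] -> [T [A int] -> [T [A int] -> [T [A str]]]]]]]]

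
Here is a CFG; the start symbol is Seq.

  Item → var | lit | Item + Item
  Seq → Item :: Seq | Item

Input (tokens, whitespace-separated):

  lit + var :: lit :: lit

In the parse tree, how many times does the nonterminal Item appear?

5

[Seq [Item [Item lit] + [Item var]] :: [Seq [Item lit] :: [Seq [Item lit]]]]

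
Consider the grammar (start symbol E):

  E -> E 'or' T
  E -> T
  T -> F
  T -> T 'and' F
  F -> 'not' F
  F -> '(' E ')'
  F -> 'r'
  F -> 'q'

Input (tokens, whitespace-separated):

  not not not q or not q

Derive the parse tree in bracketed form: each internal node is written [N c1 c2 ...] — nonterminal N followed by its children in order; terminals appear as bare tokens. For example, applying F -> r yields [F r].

E
E or T
T or T
F or T
not F or T
not not F or T
not not not F or T
not not not q or T
not not not q or F
not not not q or not F
not not not q or not q

[E [E [T [F not [F not [F not [F q]]]]]] or [T [F not [F q]]]]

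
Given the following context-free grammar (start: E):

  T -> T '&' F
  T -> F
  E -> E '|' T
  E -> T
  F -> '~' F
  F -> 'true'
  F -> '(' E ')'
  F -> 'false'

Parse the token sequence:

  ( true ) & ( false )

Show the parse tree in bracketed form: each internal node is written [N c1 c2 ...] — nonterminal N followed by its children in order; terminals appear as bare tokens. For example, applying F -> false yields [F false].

E
T
T & F
F & F
( E ) & F
( T ) & F
( F ) & F
( true ) & F
( true ) & ( E )
( true ) & ( T )
( true ) & ( F )
( true ) & ( false )

[E [T [T [F ( [E [T [F true]]] )]] & [F ( [E [T [F false]]] )]]]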